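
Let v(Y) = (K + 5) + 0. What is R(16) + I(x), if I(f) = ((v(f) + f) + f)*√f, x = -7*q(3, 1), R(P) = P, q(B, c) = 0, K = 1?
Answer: 16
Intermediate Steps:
v(Y) = 6 (v(Y) = (1 + 5) + 0 = 6 + 0 = 6)
x = 0 (x = -7*0 = 0)
I(f) = √f*(6 + 2*f) (I(f) = ((6 + f) + f)*√f = (6 + 2*f)*√f = √f*(6 + 2*f))
R(16) + I(x) = 16 + 2*√0*(3 + 0) = 16 + 2*0*3 = 16 + 0 = 16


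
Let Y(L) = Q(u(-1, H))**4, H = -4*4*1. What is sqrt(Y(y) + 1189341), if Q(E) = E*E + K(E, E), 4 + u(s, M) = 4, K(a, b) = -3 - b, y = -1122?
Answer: 39*sqrt(782) ≈ 1090.6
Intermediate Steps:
H = -16 (H = -16*1 = -16)
u(s, M) = 0 (u(s, M) = -4 + 4 = 0)
Q(E) = -3 + E**2 - E (Q(E) = E*E + (-3 - E) = E**2 + (-3 - E) = -3 + E**2 - E)
Y(L) = 81 (Y(L) = (-3 + 0**2 - 1*0)**4 = (-3 + 0 + 0)**4 = (-3)**4 = 81)
sqrt(Y(y) + 1189341) = sqrt(81 + 1189341) = sqrt(1189422) = 39*sqrt(782)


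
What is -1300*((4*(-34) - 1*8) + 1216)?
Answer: -1393600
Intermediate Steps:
-1300*((4*(-34) - 1*8) + 1216) = -1300*((-136 - 8) + 1216) = -1300*(-144 + 1216) = -1300*1072 = -1393600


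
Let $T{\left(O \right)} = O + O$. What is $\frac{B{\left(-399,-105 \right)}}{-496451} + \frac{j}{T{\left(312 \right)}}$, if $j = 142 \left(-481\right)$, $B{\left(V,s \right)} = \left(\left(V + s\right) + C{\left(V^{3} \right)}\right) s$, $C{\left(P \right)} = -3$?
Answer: $- \frac{1305454417}{11914824} \approx -109.57$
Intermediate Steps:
$T{\left(O \right)} = 2 O$
$B{\left(V,s \right)} = s \left(-3 + V + s\right)$ ($B{\left(V,s \right)} = \left(\left(V + s\right) - 3\right) s = \left(-3 + V + s\right) s = s \left(-3 + V + s\right)$)
$j = -68302$
$\frac{B{\left(-399,-105 \right)}}{-496451} + \frac{j}{T{\left(312 \right)}} = \frac{\left(-105\right) \left(-3 - 399 - 105\right)}{-496451} - \frac{68302}{2 \cdot 312} = \left(-105\right) \left(-507\right) \left(- \frac{1}{496451}\right) - \frac{68302}{624} = 53235 \left(- \frac{1}{496451}\right) - \frac{2627}{24} = - \frac{53235}{496451} - \frac{2627}{24} = - \frac{1305454417}{11914824}$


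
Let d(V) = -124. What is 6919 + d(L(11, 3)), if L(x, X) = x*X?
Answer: 6795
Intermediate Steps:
L(x, X) = X*x
6919 + d(L(11, 3)) = 6919 - 124 = 6795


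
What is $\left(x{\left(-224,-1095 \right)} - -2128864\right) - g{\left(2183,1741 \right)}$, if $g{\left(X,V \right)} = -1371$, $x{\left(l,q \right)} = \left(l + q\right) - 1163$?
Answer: $2127753$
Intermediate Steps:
$x{\left(l,q \right)} = -1163 + l + q$
$\left(x{\left(-224,-1095 \right)} - -2128864\right) - g{\left(2183,1741 \right)} = \left(\left(-1163 - 224 - 1095\right) - -2128864\right) - -1371 = \left(-2482 + 2128864\right) + 1371 = 2126382 + 1371 = 2127753$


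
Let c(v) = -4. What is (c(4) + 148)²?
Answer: 20736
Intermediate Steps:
(c(4) + 148)² = (-4 + 148)² = 144² = 20736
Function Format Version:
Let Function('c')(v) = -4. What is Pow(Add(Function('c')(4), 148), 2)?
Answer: 20736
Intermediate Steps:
Pow(Add(Function('c')(4), 148), 2) = Pow(Add(-4, 148), 2) = Pow(144, 2) = 20736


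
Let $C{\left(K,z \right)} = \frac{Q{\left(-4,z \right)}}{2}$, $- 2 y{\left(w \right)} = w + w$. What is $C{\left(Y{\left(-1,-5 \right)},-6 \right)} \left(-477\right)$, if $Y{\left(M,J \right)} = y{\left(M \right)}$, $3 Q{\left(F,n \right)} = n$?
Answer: $477$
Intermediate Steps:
$Q{\left(F,n \right)} = \frac{n}{3}$
$y{\left(w \right)} = - w$ ($y{\left(w \right)} = - \frac{w + w}{2} = - \frac{2 w}{2} = - w$)
$Y{\left(M,J \right)} = - M$
$C{\left(K,z \right)} = \frac{z}{6}$ ($C{\left(K,z \right)} = \frac{\frac{1}{3} z}{2} = \frac{z}{3} \cdot \frac{1}{2} = \frac{z}{6}$)
$C{\left(Y{\left(-1,-5 \right)},-6 \right)} \left(-477\right) = \frac{1}{6} \left(-6\right) \left(-477\right) = \left(-1\right) \left(-477\right) = 477$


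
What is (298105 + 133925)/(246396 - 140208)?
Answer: 72005/17698 ≈ 4.0685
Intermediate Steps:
(298105 + 133925)/(246396 - 140208) = 432030/106188 = 432030*(1/106188) = 72005/17698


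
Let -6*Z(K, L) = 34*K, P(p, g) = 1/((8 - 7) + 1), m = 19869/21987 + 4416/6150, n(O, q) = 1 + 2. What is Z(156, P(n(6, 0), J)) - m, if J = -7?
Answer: -6652989619/7512225 ≈ -885.62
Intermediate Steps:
n(O, q) = 3
m = 12182719/7512225 (m = 19869*(1/21987) + 4416*(1/6150) = 6623/7329 + 736/1025 = 12182719/7512225 ≈ 1.6217)
P(p, g) = ½ (P(p, g) = 1/(1 + 1) = 1/2 = ½)
Z(K, L) = -17*K/3
Z(156, P(n(6, 0), J)) - m = -17/3*156 - 1*12182719/7512225 = -884 - 12182719/7512225 = -6652989619/7512225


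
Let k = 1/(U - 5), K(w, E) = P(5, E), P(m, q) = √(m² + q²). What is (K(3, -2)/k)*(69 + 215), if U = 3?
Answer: -568*√29 ≈ -3058.8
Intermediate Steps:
K(w, E) = √(25 + E²) (K(w, E) = √(5² + E²) = √(25 + E²))
k = -½ (k = 1/(3 - 5) = 1/(-2) = -½ ≈ -0.50000)
(K(3, -2)/k)*(69 + 215) = (√(25 + (-2)²)/(-½))*(69 + 215) = (√(25 + 4)*(-2))*284 = (√29*(-2))*284 = -2*√29*284 = -568*√29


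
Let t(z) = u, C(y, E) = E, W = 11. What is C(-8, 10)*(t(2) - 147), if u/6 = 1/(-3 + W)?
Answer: -2925/2 ≈ -1462.5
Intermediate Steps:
u = 3/4 (u = 6/(-3 + 11) = 6/8 = 6*(1/8) = 3/4 ≈ 0.75000)
t(z) = 3/4
C(-8, 10)*(t(2) - 147) = 10*(3/4 - 147) = 10*(-585/4) = -2925/2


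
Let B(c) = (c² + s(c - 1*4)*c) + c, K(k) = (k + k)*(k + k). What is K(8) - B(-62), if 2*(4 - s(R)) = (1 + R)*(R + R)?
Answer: -269258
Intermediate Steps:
s(R) = 4 - R*(1 + R) (s(R) = 4 - (1 + R)*(R + R)/2 = 4 - (1 + R)*2*R/2 = 4 - R*(1 + R))
K(k) = 4*k² (K(k) = (2*k)*(2*k) = 4*k²)
B(c) = c + c² + c*(8 - c - (-4 + c)²) (B(c) = (c² + (4 - (c - 1*4) - (c - 1*4)²)*c) + c = (c² + (4 - (c - 4) - (c - 4)²)*c) + c = (c² + (4 - (-4 + c) - (-4 + c)²)*c) + c = (c² + (4 + (4 - c) - (-4 + c)²)*c) + c = (c² + (8 - c - (-4 + c)²)*c) + c = (c² + c*(8 - c - (-4 + c)²)) + c = c + c² + c*(8 - c - (-4 + c)²))
K(8) - B(-62) = 4*8² - (-1)*(-62)*(-9 + (-4 - 62)²) = 4*64 - (-1)*(-62)*(-9 + (-66)²) = 256 - (-1)*(-62)*(-9 + 4356) = 256 - (-1)*(-62)*4347 = 256 - 1*269514 = 256 - 269514 = -269258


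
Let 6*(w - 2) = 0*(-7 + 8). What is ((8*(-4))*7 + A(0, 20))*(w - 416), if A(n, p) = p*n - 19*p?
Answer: 250056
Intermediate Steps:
A(n, p) = -19*p + n*p (A(n, p) = n*p - 19*p = -19*p + n*p)
w = 2 (w = 2 + (0*(-7 + 8))/6 = 2 + (0*1)/6 = 2 + (1/6)*0 = 2 + 0 = 2)
((8*(-4))*7 + A(0, 20))*(w - 416) = ((8*(-4))*7 + 20*(-19 + 0))*(2 - 416) = (-32*7 + 20*(-19))*(-414) = (-224 - 380)*(-414) = -604*(-414) = 250056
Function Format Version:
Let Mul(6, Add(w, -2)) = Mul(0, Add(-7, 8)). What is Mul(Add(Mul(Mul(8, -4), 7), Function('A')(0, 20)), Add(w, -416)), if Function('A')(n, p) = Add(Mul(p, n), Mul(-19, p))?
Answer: 250056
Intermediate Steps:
Function('A')(n, p) = Add(Mul(-19, p), Mul(n, p)) (Function('A')(n, p) = Add(Mul(n, p), Mul(-19, p)) = Add(Mul(-19, p), Mul(n, p)))
w = 2 (w = Add(2, Mul(Rational(1, 6), Mul(0, Add(-7, 8)))) = Add(2, Mul(Rational(1, 6), Mul(0, 1))) = Add(2, Mul(Rational(1, 6), 0)) = Add(2, 0) = 2)
Mul(Add(Mul(Mul(8, -4), 7), Function('A')(0, 20)), Add(w, -416)) = Mul(Add(Mul(Mul(8, -4), 7), Mul(20, Add(-19, 0))), Add(2, -416)) = Mul(Add(Mul(-32, 7), Mul(20, -19)), -414) = Mul(Add(-224, -380), -414) = Mul(-604, -414) = 250056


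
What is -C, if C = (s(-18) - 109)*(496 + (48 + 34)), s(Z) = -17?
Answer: 72828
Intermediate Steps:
C = -72828 (C = (-17 - 109)*(496 + (48 + 34)) = -126*(496 + 82) = -126*578 = -72828)
-C = -1*(-72828) = 72828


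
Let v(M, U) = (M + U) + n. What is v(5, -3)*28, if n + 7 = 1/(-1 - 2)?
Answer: -448/3 ≈ -149.33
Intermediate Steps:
n = -22/3 (n = -7 + 1/(-1 - 2) = -7 + 1/(-3) = -7 - ⅓ = -22/3 ≈ -7.3333)
v(M, U) = -22/3 + M + U (v(M, U) = (M + U) - 22/3 = -22/3 + M + U)
v(5, -3)*28 = (-22/3 + 5 - 3)*28 = -16/3*28 = -448/3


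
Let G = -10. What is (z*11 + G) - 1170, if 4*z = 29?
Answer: -4401/4 ≈ -1100.3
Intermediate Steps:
z = 29/4 (z = (¼)*29 = 29/4 ≈ 7.2500)
(z*11 + G) - 1170 = ((29/4)*11 - 10) - 1170 = (319/4 - 10) - 1170 = 279/4 - 1170 = -4401/4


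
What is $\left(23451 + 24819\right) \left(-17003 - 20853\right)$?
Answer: $-1827309120$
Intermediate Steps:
$\left(23451 + 24819\right) \left(-17003 - 20853\right) = 48270 \left(-37856\right) = -1827309120$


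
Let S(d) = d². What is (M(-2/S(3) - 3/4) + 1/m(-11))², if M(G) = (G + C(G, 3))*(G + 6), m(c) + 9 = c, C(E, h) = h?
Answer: 4321879081/41990400 ≈ 102.93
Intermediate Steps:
m(c) = -9 + c
M(G) = (3 + G)*(6 + G) (M(G) = (G + 3)*(G + 6) = (3 + G)*(6 + G))
(M(-2/S(3) - 3/4) + 1/m(-11))² = ((18 + (-2/(3²) - 3/4)² + 9*(-2/(3²) - 3/4)) + 1/(-9 - 11))² = ((18 + (-2/9 - 3*¼)² + 9*(-2/9 - 3*¼)) + 1/(-20))² = ((18 + (-2*⅑ - ¾)² + 9*(-2*⅑ - ¾)) - 1/20)² = ((18 + (-2/9 - ¾)² + 9*(-2/9 - ¾)) - 1/20)² = ((18 + (-35/36)² + 9*(-35/36)) - 1/20)² = ((18 + 1225/1296 - 35/4) - 1/20)² = (13213/1296 - 1/20)² = (65741/6480)² = 4321879081/41990400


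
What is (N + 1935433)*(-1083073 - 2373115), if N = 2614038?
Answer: -15723827076548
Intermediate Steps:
(N + 1935433)*(-1083073 - 2373115) = (2614038 + 1935433)*(-1083073 - 2373115) = 4549471*(-3456188) = -15723827076548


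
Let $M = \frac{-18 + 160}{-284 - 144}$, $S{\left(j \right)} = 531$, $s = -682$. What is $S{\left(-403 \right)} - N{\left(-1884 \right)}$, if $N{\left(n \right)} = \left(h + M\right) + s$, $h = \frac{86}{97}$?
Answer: $\frac{25167937}{20758} \approx 1212.4$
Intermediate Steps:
$h = \frac{86}{97}$ ($h = 86 \cdot \frac{1}{97} = \frac{86}{97} \approx 0.8866$)
$M = - \frac{71}{214}$ ($M = \frac{142}{-428} = 142 \left(- \frac{1}{428}\right) = - \frac{71}{214} \approx -0.33178$)
$N{\left(n \right)} = - \frac{14145439}{20758}$ ($N{\left(n \right)} = \left(\frac{86}{97} - \frac{71}{214}\right) - 682 = \frac{11517}{20758} - 682 = - \frac{14145439}{20758}$)
$S{\left(-403 \right)} - N{\left(-1884 \right)} = 531 - - \frac{14145439}{20758} = 531 + \frac{14145439}{20758} = \frac{25167937}{20758}$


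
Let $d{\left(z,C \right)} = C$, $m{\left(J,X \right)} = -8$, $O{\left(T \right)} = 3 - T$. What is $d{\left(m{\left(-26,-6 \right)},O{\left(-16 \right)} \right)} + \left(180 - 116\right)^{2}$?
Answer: $4115$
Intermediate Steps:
$d{\left(m{\left(-26,-6 \right)},O{\left(-16 \right)} \right)} + \left(180 - 116\right)^{2} = \left(3 - -16\right) + \left(180 - 116\right)^{2} = \left(3 + 16\right) + 64^{2} = 19 + 4096 = 4115$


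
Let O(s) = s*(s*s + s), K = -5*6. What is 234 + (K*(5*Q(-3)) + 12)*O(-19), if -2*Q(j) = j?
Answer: 1384308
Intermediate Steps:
Q(j) = -j/2
K = -30
O(s) = s*(s + s**2) (O(s) = s*(s**2 + s) = s*(s + s**2))
234 + (K*(5*Q(-3)) + 12)*O(-19) = 234 + (-150*(-1/2*(-3)) + 12)*((-19)**2*(1 - 19)) = 234 + (-150*3/2 + 12)*(361*(-18)) = 234 + (-30*15/2 + 12)*(-6498) = 234 + (-225 + 12)*(-6498) = 234 - 213*(-6498) = 234 + 1384074 = 1384308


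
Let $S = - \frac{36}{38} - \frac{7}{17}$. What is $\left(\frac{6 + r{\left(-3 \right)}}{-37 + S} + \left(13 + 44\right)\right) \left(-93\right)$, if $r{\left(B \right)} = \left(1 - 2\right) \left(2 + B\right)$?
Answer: $- \frac{3117577}{590} \approx -5284.0$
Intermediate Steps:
$r{\left(B \right)} = -2 - B$ ($r{\left(B \right)} = - (2 + B) = -2 - B$)
$S = - \frac{439}{323}$ ($S = \left(-36\right) \frac{1}{38} - \frac{7}{17} = - \frac{18}{19} - \frac{7}{17} = - \frac{439}{323} \approx -1.3591$)
$\left(\frac{6 + r{\left(-3 \right)}}{-37 + S} + \left(13 + 44\right)\right) \left(-93\right) = \left(\frac{6 - -1}{-37 - \frac{439}{323}} + \left(13 + 44\right)\right) \left(-93\right) = \left(\frac{6 + \left(-2 + 3\right)}{- \frac{12390}{323}} + 57\right) \left(-93\right) = \left(\left(6 + 1\right) \left(- \frac{323}{12390}\right) + 57\right) \left(-93\right) = \left(7 \left(- \frac{323}{12390}\right) + 57\right) \left(-93\right) = \left(- \frac{323}{1770} + 57\right) \left(-93\right) = \frac{100567}{1770} \left(-93\right) = - \frac{3117577}{590}$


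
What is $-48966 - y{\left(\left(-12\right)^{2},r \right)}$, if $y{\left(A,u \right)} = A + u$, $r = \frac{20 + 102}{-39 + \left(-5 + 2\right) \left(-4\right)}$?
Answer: $- \frac{1325848}{27} \approx -49106.0$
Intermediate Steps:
$r = - \frac{122}{27}$ ($r = \frac{122}{-39 - -12} = \frac{122}{-39 + 12} = \frac{122}{-27} = 122 \left(- \frac{1}{27}\right) = - \frac{122}{27} \approx -4.5185$)
$-48966 - y{\left(\left(-12\right)^{2},r \right)} = -48966 - \left(\left(-12\right)^{2} - \frac{122}{27}\right) = -48966 - \left(144 - \frac{122}{27}\right) = -48966 - \frac{3766}{27} = - \frac{1325848}{27}$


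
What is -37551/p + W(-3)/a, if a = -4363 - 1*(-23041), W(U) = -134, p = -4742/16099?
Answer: 5645738496397/44285538 ≈ 1.2748e+5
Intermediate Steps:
p = -4742/16099 (p = -4742*1/16099 = -4742/16099 ≈ -0.29455)
a = 18678 (a = -4363 + 23041 = 18678)
-37551/p + W(-3)/a = -37551/(-4742/16099) - 134/18678 = -37551*(-16099/4742) - 134*1/18678 = 604533549/4742 - 67/9339 = 5645738496397/44285538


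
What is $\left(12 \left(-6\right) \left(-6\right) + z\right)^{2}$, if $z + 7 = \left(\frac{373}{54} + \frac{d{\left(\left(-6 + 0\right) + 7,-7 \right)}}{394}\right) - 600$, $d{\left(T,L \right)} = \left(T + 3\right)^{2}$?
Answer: $\frac{3196003581169}{113167044} \approx 28241.0$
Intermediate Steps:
$d{\left(T,L \right)} = \left(3 + T\right)^{2}$
$z = - \frac{6383353}{10638}$ ($z = -7 - \left(\frac{32027}{54} - \frac{\left(3 + \left(\left(-6 + 0\right) + 7\right)\right)^{2}}{394}\right) = -7 - \left(\frac{32027}{54} - \left(3 + \left(-6 + 7\right)\right)^{2} \cdot \frac{1}{394}\right) = -7 - \left(\frac{32027}{54} - \left(3 + 1\right)^{2} \cdot \frac{1}{394}\right) = -7 - \left(\frac{32027}{54} - 4^{2} \cdot \frac{1}{394}\right) = -7 + \left(\left(\frac{373}{54} + 16 \cdot \frac{1}{394}\right) - 600\right) = -7 + \left(\left(\frac{373}{54} + \frac{8}{197}\right) - 600\right) = -7 + \left(\frac{73913}{10638} - 600\right) = -7 - \frac{6308887}{10638} = - \frac{6383353}{10638} \approx -600.05$)
$\left(12 \left(-6\right) \left(-6\right) + z\right)^{2} = \left(12 \left(-6\right) \left(-6\right) - \frac{6383353}{10638}\right)^{2} = \left(\left(-72\right) \left(-6\right) - \frac{6383353}{10638}\right)^{2} = \left(432 - \frac{6383353}{10638}\right)^{2} = \left(- \frac{1787737}{10638}\right)^{2} = \frac{3196003581169}{113167044}$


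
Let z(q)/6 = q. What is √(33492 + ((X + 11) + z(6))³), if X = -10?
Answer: √84145 ≈ 290.08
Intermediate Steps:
z(q) = 6*q
√(33492 + ((X + 11) + z(6))³) = √(33492 + ((-10 + 11) + 6*6)³) = √(33492 + (1 + 36)³) = √(33492 + 37³) = √(33492 + 50653) = √84145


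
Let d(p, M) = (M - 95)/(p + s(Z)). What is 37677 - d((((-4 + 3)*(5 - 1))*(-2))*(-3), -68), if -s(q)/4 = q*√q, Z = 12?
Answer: 42499819/1128 - 163*√3/282 ≈ 37676.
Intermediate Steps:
s(q) = -4*q^(3/2) (s(q) = -4*q*√q = -4*q^(3/2))
d(p, M) = (-95 + M)/(p - 96*√3) (d(p, M) = (M - 95)/(p - 96*√3) = (-95 + M)/(p - 96*√3))
37677 - d((((-4 + 3)*(5 - 1))*(-2))*(-3), -68) = 37677 - (-95 - 68)/((((-4 + 3)*(5 - 1))*(-2))*(-3) - 96*√3) = 37677 - (-163)/((-1*4*(-2))*(-3) - 96*√3) = 37677 - (-163)/(-4*(-2)*(-3) - 96*√3) = 37677 - (-163)/(8*(-3) - 96*√3) = 37677 - (-163)/(-24 - 96*√3) = 37677 + 163/(-24 - 96*√3)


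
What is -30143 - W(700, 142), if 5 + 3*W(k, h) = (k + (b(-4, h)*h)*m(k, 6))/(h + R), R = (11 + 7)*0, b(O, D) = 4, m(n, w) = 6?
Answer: -6422158/213 ≈ -30151.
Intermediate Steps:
R = 0 (R = 18*0 = 0)
W(k, h) = -5/3 + (k + 24*h)/(3*h) (W(k, h) = -5/3 + ((k + (4*h)*6)/(h + 0))/3 = -5/3 + ((k + 24*h)/h)/3 = -5/3 + (k + 24*h)/(3*h))
-30143 - W(700, 142) = -30143 - (700 + 19*142)/(3*142) = -30143 - (700 + 2698)/(3*142) = -30143 - 3398/(3*142) = -30143 - 1*1699/213 = -30143 - 1699/213 = -6422158/213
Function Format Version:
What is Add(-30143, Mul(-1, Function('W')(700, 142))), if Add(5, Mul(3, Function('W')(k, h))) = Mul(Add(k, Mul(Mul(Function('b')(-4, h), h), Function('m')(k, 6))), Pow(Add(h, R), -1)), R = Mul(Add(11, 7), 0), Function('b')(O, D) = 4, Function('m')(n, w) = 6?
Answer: Rational(-6422158, 213) ≈ -30151.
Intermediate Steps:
R = 0 (R = Mul(18, 0) = 0)
Function('W')(k, h) = Add(Rational(-5, 3), Mul(Rational(1, 3), Pow(h, -1), Add(k, Mul(24, h)))) (Function('W')(k, h) = Add(Rational(-5, 3), Mul(Rational(1, 3), Mul(Add(k, Mul(Mul(4, h), 6)), Pow(Add(h, 0), -1)))) = Add(Rational(-5, 3), Mul(Rational(1, 3), Mul(Add(k, Mul(24, h)), Pow(h, -1)))) = Add(Rational(-5, 3), Mul(Rational(1, 3), Mul(Pow(h, -1), Add(k, Mul(24, h))))) = Add(Rational(-5, 3), Mul(Rational(1, 3), Pow(h, -1), Add(k, Mul(24, h)))))
Add(-30143, Mul(-1, Function('W')(700, 142))) = Add(-30143, Mul(-1, Mul(Rational(1, 3), Pow(142, -1), Add(700, Mul(19, 142))))) = Add(-30143, Mul(-1, Mul(Rational(1, 3), Rational(1, 142), Add(700, 2698)))) = Add(-30143, Mul(-1, Mul(Rational(1, 3), Rational(1, 142), 3398))) = Add(-30143, Mul(-1, Rational(1699, 213))) = Add(-30143, Rational(-1699, 213)) = Rational(-6422158, 213)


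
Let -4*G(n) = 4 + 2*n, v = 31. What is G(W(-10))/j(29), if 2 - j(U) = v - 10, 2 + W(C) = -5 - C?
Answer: 5/38 ≈ 0.13158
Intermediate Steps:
W(C) = -7 - C (W(C) = -2 + (-5 - C) = -7 - C)
G(n) = -1 - n/2 (G(n) = -(4 + 2*n)/4 = -1 - n/2)
j(U) = -19 (j(U) = 2 - (31 - 10) = 2 - 1*21 = 2 - 21 = -19)
G(W(-10))/j(29) = (-1 - (-7 - 1*(-10))/2)/(-19) = (-1 - (-7 + 10)/2)*(-1/19) = (-1 - 1/2*3)*(-1/19) = (-1 - 3/2)*(-1/19) = -5/2*(-1/19) = 5/38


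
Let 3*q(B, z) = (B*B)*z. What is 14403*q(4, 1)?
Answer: 76816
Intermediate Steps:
q(B, z) = z*B²/3 (q(B, z) = ((B*B)*z)/3 = (B²*z)/3 = (z*B²)/3 = z*B²/3)
14403*q(4, 1) = 14403*((⅓)*1*4²) = 14403*((⅓)*1*16) = 14403*(16/3) = 76816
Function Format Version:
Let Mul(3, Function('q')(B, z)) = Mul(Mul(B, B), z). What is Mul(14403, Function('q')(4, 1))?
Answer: 76816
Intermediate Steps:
Function('q')(B, z) = Mul(Rational(1, 3), z, Pow(B, 2)) (Function('q')(B, z) = Mul(Rational(1, 3), Mul(Mul(B, B), z)) = Mul(Rational(1, 3), Mul(Pow(B, 2), z)) = Mul(Rational(1, 3), Mul(z, Pow(B, 2))) = Mul(Rational(1, 3), z, Pow(B, 2)))
Mul(14403, Function('q')(4, 1)) = Mul(14403, Mul(Rational(1, 3), 1, Pow(4, 2))) = Mul(14403, Mul(Rational(1, 3), 1, 16)) = Mul(14403, Rational(16, 3)) = 76816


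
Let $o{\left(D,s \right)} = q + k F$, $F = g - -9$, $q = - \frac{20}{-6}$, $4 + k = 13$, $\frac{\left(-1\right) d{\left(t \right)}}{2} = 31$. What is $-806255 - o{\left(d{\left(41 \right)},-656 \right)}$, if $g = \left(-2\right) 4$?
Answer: $- \frac{2418802}{3} \approx -8.0627 \cdot 10^{5}$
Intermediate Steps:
$g = -8$
$d{\left(t \right)} = -62$ ($d{\left(t \right)} = \left(-2\right) 31 = -62$)
$k = 9$ ($k = -4 + 13 = 9$)
$q = \frac{10}{3}$ ($q = \left(-20\right) \left(- \frac{1}{6}\right) = \frac{10}{3} \approx 3.3333$)
$F = 1$ ($F = -8 - -9 = -8 + 9 = 1$)
$o{\left(D,s \right)} = \frac{37}{3}$ ($o{\left(D,s \right)} = \frac{10}{3} + 9 \cdot 1 = \frac{10}{3} + 9 = \frac{37}{3}$)
$-806255 - o{\left(d{\left(41 \right)},-656 \right)} = -806255 - \frac{37}{3} = - \frac{2418802}{3}$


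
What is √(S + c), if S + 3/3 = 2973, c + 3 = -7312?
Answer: I*√4343 ≈ 65.901*I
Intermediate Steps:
c = -7315 (c = -3 - 7312 = -7315)
S = 2972 (S = -1 + 2973 = 2972)
√(S + c) = √(2972 - 7315) = √(-4343) = I*√4343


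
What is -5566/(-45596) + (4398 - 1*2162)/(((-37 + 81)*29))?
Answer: 13631859/7272562 ≈ 1.8744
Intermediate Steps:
-5566/(-45596) + (4398 - 1*2162)/(((-37 + 81)*29)) = -5566*(-1/45596) + (4398 - 2162)/((44*29)) = 2783/22798 + 2236/1276 = 2783/22798 + 2236*(1/1276) = 2783/22798 + 559/319 = 13631859/7272562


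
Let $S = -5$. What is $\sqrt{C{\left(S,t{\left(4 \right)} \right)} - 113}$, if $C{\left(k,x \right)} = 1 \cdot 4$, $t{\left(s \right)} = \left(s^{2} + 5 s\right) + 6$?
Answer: $i \sqrt{109} \approx 10.44 i$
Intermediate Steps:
$t{\left(s \right)} = 6 + s^{2} + 5 s$
$C{\left(k,x \right)} = 4$
$\sqrt{C{\left(S,t{\left(4 \right)} \right)} - 113} = \sqrt{4 - 113} = \sqrt{-109} = i \sqrt{109}$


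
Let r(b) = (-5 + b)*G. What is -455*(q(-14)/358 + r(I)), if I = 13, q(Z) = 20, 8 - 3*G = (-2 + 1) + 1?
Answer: -5226130/537 ≈ -9732.1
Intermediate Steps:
G = 8/3 (G = 8/3 - ((-2 + 1) + 1)/3 = 8/3 - (-1 + 1)/3 = 8/3 - ⅓*0 = 8/3 + 0 = 8/3 ≈ 2.6667)
r(b) = -40/3 + 8*b/3 (r(b) = (-5 + b)*(8/3) = -40/3 + 8*b/3)
-455*(q(-14)/358 + r(I)) = -455*(20/358 + (-40/3 + (8/3)*13)) = -455*(20*(1/358) + (-40/3 + 104/3)) = -455*(10/179 + 64/3) = -455*11486/537 = -5226130/537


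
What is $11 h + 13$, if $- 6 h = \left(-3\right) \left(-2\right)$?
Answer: $2$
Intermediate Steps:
$h = -1$ ($h = - \frac{\left(-3\right) \left(-2\right)}{6} = \left(- \frac{1}{6}\right) 6 = -1$)
$11 h + 13 = 11 \left(-1\right) + 13 = -11 + 13 = 2$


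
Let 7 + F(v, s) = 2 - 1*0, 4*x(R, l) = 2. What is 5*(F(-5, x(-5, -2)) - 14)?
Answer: -95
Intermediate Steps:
x(R, l) = ½ (x(R, l) = (¼)*2 = ½)
F(v, s) = -5 (F(v, s) = -7 + (2 - 1*0) = -7 + (2 + 0) = -7 + 2 = -5)
5*(F(-5, x(-5, -2)) - 14) = 5*(-5 - 14) = 5*(-19) = -95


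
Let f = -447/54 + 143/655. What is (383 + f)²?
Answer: 19541253461401/139004100 ≈ 1.4058e+5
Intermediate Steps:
f = -95021/11790 (f = -447*1/54 + 143*(1/655) = -149/18 + 143/655 = -95021/11790 ≈ -8.0595)
(383 + f)² = (383 - 95021/11790)² = (4420549/11790)² = 19541253461401/139004100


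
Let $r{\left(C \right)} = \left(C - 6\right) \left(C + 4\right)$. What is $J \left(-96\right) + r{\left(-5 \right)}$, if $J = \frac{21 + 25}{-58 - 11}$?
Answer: $75$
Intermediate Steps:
$r{\left(C \right)} = \left(-6 + C\right) \left(4 + C\right)$
$J = - \frac{2}{3}$ ($J = \frac{46}{-69} = 46 \left(- \frac{1}{69}\right) = - \frac{2}{3} \approx -0.66667$)
$J \left(-96\right) + r{\left(-5 \right)} = \left(- \frac{2}{3}\right) \left(-96\right) - \left(14 - 25\right) = 64 + \left(-24 + 25 + 10\right) = 64 + 11 = 75$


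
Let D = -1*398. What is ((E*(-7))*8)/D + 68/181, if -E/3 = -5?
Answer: 89552/36019 ≈ 2.4862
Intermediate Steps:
E = 15 (E = -3*(-5) = 15)
D = -398
((E*(-7))*8)/D + 68/181 = ((15*(-7))*8)/(-398) + 68/181 = -105*8*(-1/398) + 68*(1/181) = -840*(-1/398) + 68/181 = 420/199 + 68/181 = 89552/36019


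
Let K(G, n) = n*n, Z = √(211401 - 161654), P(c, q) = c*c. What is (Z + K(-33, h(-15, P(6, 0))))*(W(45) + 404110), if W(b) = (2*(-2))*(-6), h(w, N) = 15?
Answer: 90930150 + 404134*√49747 ≈ 1.8107e+8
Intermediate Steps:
P(c, q) = c²
W(b) = 24 (W(b) = -4*(-6) = 24)
Z = √49747 ≈ 223.04
K(G, n) = n²
(Z + K(-33, h(-15, P(6, 0))))*(W(45) + 404110) = (√49747 + 15²)*(24 + 404110) = (√49747 + 225)*404134 = (225 + √49747)*404134 = 90930150 + 404134*√49747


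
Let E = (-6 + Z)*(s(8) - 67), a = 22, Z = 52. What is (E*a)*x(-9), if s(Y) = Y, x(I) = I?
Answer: 537372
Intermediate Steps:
E = -2714 (E = (-6 + 52)*(8 - 67) = 46*(-59) = -2714)
(E*a)*x(-9) = -2714*22*(-9) = -59708*(-9) = 537372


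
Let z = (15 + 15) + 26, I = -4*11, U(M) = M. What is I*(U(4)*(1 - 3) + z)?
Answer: -2112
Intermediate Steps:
I = -44
z = 56 (z = 30 + 26 = 56)
I*(U(4)*(1 - 3) + z) = -44*(4*(1 - 3) + 56) = -44*(4*(-2) + 56) = -44*(-8 + 56) = -44*48 = -2112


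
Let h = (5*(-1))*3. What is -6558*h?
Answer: 98370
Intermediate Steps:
h = -15 (h = -5*3 = -15)
-6558*h = -6558*(-15) = 98370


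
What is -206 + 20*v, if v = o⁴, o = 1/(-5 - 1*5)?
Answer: -102999/500 ≈ -206.00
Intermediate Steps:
o = -⅒ (o = 1/(-5 - 5) = 1/(-10) = -⅒ ≈ -0.10000)
v = 1/10000 (v = (-⅒)⁴ = 1/10000 ≈ 0.00010000)
-206 + 20*v = -206 + 20*(1/10000) = -206 + 1/500 = -102999/500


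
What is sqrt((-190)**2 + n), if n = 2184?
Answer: 2*sqrt(9571) ≈ 195.66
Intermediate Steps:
sqrt((-190)**2 + n) = sqrt((-190)**2 + 2184) = sqrt(36100 + 2184) = sqrt(38284) = 2*sqrt(9571)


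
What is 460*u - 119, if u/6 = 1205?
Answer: 3325681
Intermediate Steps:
u = 7230 (u = 6*1205 = 7230)
460*u - 119 = 460*7230 - 119 = 3325800 - 119 = 3325681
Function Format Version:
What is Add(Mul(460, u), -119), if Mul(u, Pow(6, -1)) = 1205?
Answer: 3325681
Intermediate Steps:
u = 7230 (u = Mul(6, 1205) = 7230)
Add(Mul(460, u), -119) = Add(Mul(460, 7230), -119) = Add(3325800, -119) = 3325681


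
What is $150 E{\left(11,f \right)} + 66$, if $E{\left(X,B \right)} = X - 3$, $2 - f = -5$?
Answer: $1266$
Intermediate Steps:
$f = 7$ ($f = 2 - -5 = 2 + 5 = 7$)
$E{\left(X,B \right)} = -3 + X$ ($E{\left(X,B \right)} = X - 3 = -3 + X$)
$150 E{\left(11,f \right)} + 66 = 150 \left(-3 + 11\right) + 66 = 150 \cdot 8 + 66 = 1200 + 66 = 1266$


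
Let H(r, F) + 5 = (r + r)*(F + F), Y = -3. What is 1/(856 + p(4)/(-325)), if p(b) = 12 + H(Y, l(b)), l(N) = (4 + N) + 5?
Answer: 325/278349 ≈ 0.0011676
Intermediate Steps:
l(N) = 9 + N
H(r, F) = -5 + 4*F*r (H(r, F) = -5 + (r + r)*(F + F) = -5 + (2*r)*(2*F) = -5 + 4*F*r)
p(b) = -101 - 12*b (p(b) = 12 + (-5 + 4*(9 + b)*(-3)) = 12 + (-5 + (-108 - 12*b)) = 12 + (-113 - 12*b) = -101 - 12*b)
1/(856 + p(4)/(-325)) = 1/(856 + (-101 - 12*4)/(-325)) = 1/(856 + (-101 - 48)*(-1/325)) = 1/(856 - 149*(-1/325)) = 1/(856 + 149/325) = 1/(278349/325) = 325/278349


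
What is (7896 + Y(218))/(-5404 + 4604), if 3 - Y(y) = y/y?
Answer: -3949/400 ≈ -9.8725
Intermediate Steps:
Y(y) = 2 (Y(y) = 3 - y/y = 3 - 1*1 = 3 - 1 = 2)
(7896 + Y(218))/(-5404 + 4604) = (7896 + 2)/(-5404 + 4604) = 7898/(-800) = 7898*(-1/800) = -3949/400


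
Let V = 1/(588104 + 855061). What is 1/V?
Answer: 1443165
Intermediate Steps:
V = 1/1443165 ≈ 6.9292e-7
1/V = 1/(1/1443165) = 1443165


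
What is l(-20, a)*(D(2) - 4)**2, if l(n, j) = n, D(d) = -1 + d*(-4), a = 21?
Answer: -3380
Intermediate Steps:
D(d) = -1 - 4*d
l(-20, a)*(D(2) - 4)**2 = -20*((-1 - 4*2) - 4)**2 = -20*((-1 - 8) - 4)**2 = -20*(-9 - 4)**2 = -20*(-13)**2 = -20*169 = -3380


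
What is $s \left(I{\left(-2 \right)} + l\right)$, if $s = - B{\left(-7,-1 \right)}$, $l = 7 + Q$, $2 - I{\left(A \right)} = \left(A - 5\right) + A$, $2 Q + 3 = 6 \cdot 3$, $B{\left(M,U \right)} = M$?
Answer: $\frac{357}{2} \approx 178.5$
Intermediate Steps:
$Q = \frac{15}{2}$ ($Q = - \frac{3}{2} + \frac{6 \cdot 3}{2} = - \frac{3}{2} + \frac{1}{2} \cdot 18 = - \frac{3}{2} + 9 = \frac{15}{2} \approx 7.5$)
$I{\left(A \right)} = 7 - 2 A$ ($I{\left(A \right)} = 2 - \left(\left(A - 5\right) + A\right) = 2 - \left(\left(-5 + A\right) + A\right) = 2 - \left(-5 + 2 A\right) = 7 - 2 A$)
$l = \frac{29}{2}$ ($l = 7 + \frac{15}{2} = \frac{29}{2} \approx 14.5$)
$s = 7$ ($s = \left(-1\right) \left(-7\right) = 7$)
$s \left(I{\left(-2 \right)} + l\right) = 7 \left(\left(7 - -4\right) + \frac{29}{2}\right) = 7 \left(\left(7 + 4\right) + \frac{29}{2}\right) = 7 \left(11 + \frac{29}{2}\right) = 7 \cdot \frac{51}{2} = \frac{357}{2}$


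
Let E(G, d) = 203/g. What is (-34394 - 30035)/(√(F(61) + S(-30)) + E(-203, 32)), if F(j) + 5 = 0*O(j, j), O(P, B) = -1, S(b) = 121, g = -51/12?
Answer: 7667051/5395 + 18619981*√29/312910 ≈ 1741.6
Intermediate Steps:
g = -17/4 (g = -51*1/12 = -17/4 ≈ -4.2500)
F(j) = -5 (F(j) = -5 + 0*(-1) = -5 + 0 = -5)
E(G, d) = -812/17 (E(G, d) = 203/(-17/4) = 203*(-4/17) = -812/17)
(-34394 - 30035)/(√(F(61) + S(-30)) + E(-203, 32)) = (-34394 - 30035)/(√(-5 + 121) - 812/17) = -64429/(√116 - 812/17) = -64429/(2*√29 - 812/17) = -64429/(-812/17 + 2*√29)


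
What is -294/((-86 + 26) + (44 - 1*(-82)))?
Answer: -49/11 ≈ -4.4545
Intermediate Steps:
-294/((-86 + 26) + (44 - 1*(-82))) = -294/(-60 + (44 + 82)) = -294/(-60 + 126) = -294/66 = -294*1/66 = -49/11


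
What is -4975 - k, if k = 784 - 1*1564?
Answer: -4195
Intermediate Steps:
k = -780 (k = 784 - 1564 = -780)
-4975 - k = -4975 - 1*(-780) = -4975 + 780 = -4195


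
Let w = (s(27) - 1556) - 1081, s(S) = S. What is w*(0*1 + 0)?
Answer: 0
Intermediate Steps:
w = -2610 (w = (27 - 1556) - 1081 = -1529 - 1081 = -2610)
w*(0*1 + 0) = -2610*(0*1 + 0) = -2610*(0 + 0) = -2610*0 = 0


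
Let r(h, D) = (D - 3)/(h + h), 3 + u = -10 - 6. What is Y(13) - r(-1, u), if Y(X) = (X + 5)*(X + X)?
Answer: 457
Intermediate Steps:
u = -19 (u = -3 + (-10 - 6) = -3 - 16 = -19)
r(h, D) = (-3 + D)/(2*h) (r(h, D) = (-3 + D)/((2*h)) = (-3 + D)*(1/(2*h)) = (-3 + D)/(2*h))
Y(X) = 2*X*(5 + X) (Y(X) = (5 + X)*(2*X) = 2*X*(5 + X))
Y(13) - r(-1, u) = 2*13*(5 + 13) - (-3 - 19)/(2*(-1)) = 2*13*18 - (-1)*(-22)/2 = 468 - 1*11 = 468 - 11 = 457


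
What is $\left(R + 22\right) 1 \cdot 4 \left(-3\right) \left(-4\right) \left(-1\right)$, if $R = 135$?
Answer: $-7536$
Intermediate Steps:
$\left(R + 22\right) 1 \cdot 4 \left(-3\right) \left(-4\right) \left(-1\right) = \left(135 + 22\right) 1 \cdot 4 \left(-3\right) \left(-4\right) \left(-1\right) = 157 \cdot 4 \cdot 12 \left(-1\right) = 157 \cdot 4 \left(-12\right) = 157 \left(-48\right) = -7536$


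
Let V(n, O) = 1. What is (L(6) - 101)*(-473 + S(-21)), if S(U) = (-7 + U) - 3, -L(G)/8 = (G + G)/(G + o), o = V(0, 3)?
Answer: 57816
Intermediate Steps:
o = 1
L(G) = -16*G/(1 + G) (L(G) = -8*(G + G)/(G + 1) = -8*2*G/(1 + G) = -16*G/(1 + G))
S(U) = -10 + U
(L(6) - 101)*(-473 + S(-21)) = (-16*6/(1 + 6) - 101)*(-473 + (-10 - 21)) = (-16*6/7 - 101)*(-473 - 31) = (-16*6*⅐ - 101)*(-504) = (-96/7 - 101)*(-504) = -803/7*(-504) = 57816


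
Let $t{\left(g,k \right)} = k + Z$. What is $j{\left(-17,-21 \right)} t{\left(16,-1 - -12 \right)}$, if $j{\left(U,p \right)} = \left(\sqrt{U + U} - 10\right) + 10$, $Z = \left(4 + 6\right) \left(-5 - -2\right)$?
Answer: $- 19 i \sqrt{34} \approx - 110.79 i$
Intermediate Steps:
$Z = -30$ ($Z = 10 \left(-5 + 2\right) = 10 \left(-3\right) = -30$)
$j{\left(U,p \right)} = \sqrt{2} \sqrt{U}$ ($j{\left(U,p \right)} = \left(\sqrt{2 U} - 10\right) + 10 = \left(\sqrt{2} \sqrt{U} - 10\right) + 10 = \left(-10 + \sqrt{2} \sqrt{U}\right) + 10 = \sqrt{2} \sqrt{U}$)
$t{\left(g,k \right)} = -30 + k$ ($t{\left(g,k \right)} = k - 30 = -30 + k$)
$j{\left(-17,-21 \right)} t{\left(16,-1 - -12 \right)} = \sqrt{2} \sqrt{-17} \left(-30 - -11\right) = \sqrt{2} i \sqrt{17} \left(-30 + \left(-1 + 12\right)\right) = i \sqrt{34} \left(-30 + 11\right) = i \sqrt{34} \left(-19\right) = - 19 i \sqrt{34}$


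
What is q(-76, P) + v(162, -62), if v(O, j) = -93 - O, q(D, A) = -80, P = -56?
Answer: -335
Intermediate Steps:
q(-76, P) + v(162, -62) = -80 + (-93 - 1*162) = -80 + (-93 - 162) = -80 - 255 = -335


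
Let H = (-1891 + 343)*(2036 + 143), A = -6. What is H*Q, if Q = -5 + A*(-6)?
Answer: -104565852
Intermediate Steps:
Q = 31 (Q = -5 - 6*(-6) = -5 + 36 = 31)
H = -3373092 (H = -1548*2179 = -3373092)
H*Q = -3373092*31 = -104565852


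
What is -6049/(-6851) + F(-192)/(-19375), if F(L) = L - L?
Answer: 6049/6851 ≈ 0.88294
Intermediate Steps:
F(L) = 0
-6049/(-6851) + F(-192)/(-19375) = -6049/(-6851) + 0/(-19375) = -6049*(-1/6851) + 0*(-1/19375) = 6049/6851 + 0 = 6049/6851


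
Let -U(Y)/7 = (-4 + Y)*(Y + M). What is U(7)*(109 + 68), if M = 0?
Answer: -26019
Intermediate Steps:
U(Y) = -7*Y*(-4 + Y) (U(Y) = -7*(-4 + Y)*(Y + 0) = -7*(-4 + Y)*Y = -7*Y*(-4 + Y))
U(7)*(109 + 68) = (7*7*(4 - 1*7))*(109 + 68) = (7*7*(4 - 7))*177 = (7*7*(-3))*177 = -147*177 = -26019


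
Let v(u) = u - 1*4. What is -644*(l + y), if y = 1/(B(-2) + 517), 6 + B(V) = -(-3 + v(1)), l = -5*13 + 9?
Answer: 18644444/517 ≈ 36063.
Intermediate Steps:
v(u) = -4 + u (v(u) = u - 4 = -4 + u)
l = -56 (l = -65 + 9 = -56)
B(V) = 0 (B(V) = -6 - (-3 + (-4 + 1)) = -6 - (-3 - 3) = -6 - 1*(-6) = -6 + 6 = 0)
y = 1/517 (y = 1/(0 + 517) = 1/517 ≈ 0.0019342)
-644*(l + y) = -644*(-56 + 1/517) = -644*(-28951/517) = 18644444/517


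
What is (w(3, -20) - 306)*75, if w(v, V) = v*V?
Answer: -27450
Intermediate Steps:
w(v, V) = V*v
(w(3, -20) - 306)*75 = (-20*3 - 306)*75 = (-60 - 306)*75 = -366*75 = -27450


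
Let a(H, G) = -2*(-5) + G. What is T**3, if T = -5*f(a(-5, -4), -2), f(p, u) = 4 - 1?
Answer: -3375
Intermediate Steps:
a(H, G) = 10 + G
f(p, u) = 3
T = -15 (T = -5*3 = -15)
T**3 = (-15)**3 = -3375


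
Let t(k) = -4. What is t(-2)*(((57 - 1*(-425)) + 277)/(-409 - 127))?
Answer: 759/134 ≈ 5.6642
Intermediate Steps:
t(-2)*(((57 - 1*(-425)) + 277)/(-409 - 127)) = -4*((57 - 1*(-425)) + 277)/(-409 - 127) = -4*((57 + 425) + 277)/(-536) = -4*(482 + 277)*(-1)/536 = -3036*(-1)/536 = -4*(-759/536) = 759/134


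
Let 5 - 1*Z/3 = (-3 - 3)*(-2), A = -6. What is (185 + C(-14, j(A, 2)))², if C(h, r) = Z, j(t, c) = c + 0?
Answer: 26896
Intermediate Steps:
j(t, c) = c
Z = -21 (Z = 15 - 3*(-3 - 3)*(-2) = 15 - (-18)*(-2) = 15 - 3*12 = 15 - 36 = -21)
C(h, r) = -21
(185 + C(-14, j(A, 2)))² = (185 - 21)² = 164² = 26896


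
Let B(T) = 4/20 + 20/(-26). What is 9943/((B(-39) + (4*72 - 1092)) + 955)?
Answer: 646295/9778 ≈ 66.097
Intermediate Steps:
B(T) = -37/65 (B(T) = 4*(1/20) + 20*(-1/26) = ⅕ - 10/13 = -37/65)
9943/((B(-39) + (4*72 - 1092)) + 955) = 9943/((-37/65 + (4*72 - 1092)) + 955) = 9943/((-37/65 + (288 - 1092)) + 955) = 9943/((-37/65 - 804) + 955) = 9943/(-52297/65 + 955) = 9943/(9778/65) = 9943*(65/9778) = 646295/9778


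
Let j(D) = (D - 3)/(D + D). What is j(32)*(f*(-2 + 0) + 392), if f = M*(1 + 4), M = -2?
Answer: 2987/16 ≈ 186.69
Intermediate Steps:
f = -10 (f = -2*(1 + 4) = -2*5 = -10)
j(D) = (-3 + D)/(2*D) (j(D) = (-3 + D)/((2*D)) = (-3 + D)*(1/(2*D)) = (-3 + D)/(2*D))
j(32)*(f*(-2 + 0) + 392) = ((½)*(-3 + 32)/32)*(-10*(-2 + 0) + 392) = ((½)*(1/32)*29)*(-10*(-2) + 392) = 29*(20 + 392)/64 = (29/64)*412 = 2987/16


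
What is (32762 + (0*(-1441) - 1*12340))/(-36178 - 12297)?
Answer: -20422/48475 ≈ -0.42129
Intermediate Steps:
(32762 + (0*(-1441) - 1*12340))/(-36178 - 12297) = (32762 + (0 - 12340))/(-48475) = (32762 - 12340)*(-1/48475) = 20422*(-1/48475) = -20422/48475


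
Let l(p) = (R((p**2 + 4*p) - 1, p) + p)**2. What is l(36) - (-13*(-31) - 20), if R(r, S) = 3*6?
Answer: 2533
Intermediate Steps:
R(r, S) = 18
l(p) = (18 + p)**2
l(36) - (-13*(-31) - 20) = (18 + 36)**2 - (-13*(-31) - 20) = 54**2 - (403 - 20) = 2916 - 1*383 = 2916 - 383 = 2533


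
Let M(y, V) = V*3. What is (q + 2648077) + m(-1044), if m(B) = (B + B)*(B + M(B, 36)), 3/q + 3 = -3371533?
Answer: 15517309005517/3371536 ≈ 4.6024e+6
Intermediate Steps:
q = -3/3371536 (q = 3/(-3 - 3371533) = 3/(-3371536) = 3*(-1/3371536) = -3/3371536 ≈ -8.8980e-7)
M(y, V) = 3*V
m(B) = 2*B*(108 + B) (m(B) = (B + B)*(B + 3*36) = (2*B)*(B + 108) = (2*B)*(108 + B) = 2*B*(108 + B))
(q + 2648077) + m(-1044) = (-3/3371536 + 2648077) + 2*(-1044)*(108 - 1044) = 8928086936269/3371536 + 2*(-1044)*(-936) = 8928086936269/3371536 + 1954368 = 15517309005517/3371536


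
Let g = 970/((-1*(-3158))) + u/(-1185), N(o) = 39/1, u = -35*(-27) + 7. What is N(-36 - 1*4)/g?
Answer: -72973485/928483 ≈ -78.594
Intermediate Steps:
u = 952 (u = 945 + 7 = 952)
N(o) = 39 (N(o) = 39*1 = 39)
g = -928483/1871115 (g = 970/((-1*(-3158))) + 952/(-1185) = 970/3158 + 952*(-1/1185) = 970*(1/3158) - 952/1185 = 485/1579 - 952/1185 = -928483/1871115 ≈ -0.49622)
N(-36 - 1*4)/g = 39/(-928483/1871115) = 39*(-1871115/928483) = -72973485/928483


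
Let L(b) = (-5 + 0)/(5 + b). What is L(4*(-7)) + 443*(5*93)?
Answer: 4737890/23 ≈ 2.0600e+5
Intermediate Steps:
L(b) = -5/(5 + b)
L(4*(-7)) + 443*(5*93) = -5/(5 + 4*(-7)) + 443*(5*93) = -5/(5 - 28) + 443*465 = -5/(-23) + 205995 = -5*(-1/23) + 205995 = 5/23 + 205995 = 4737890/23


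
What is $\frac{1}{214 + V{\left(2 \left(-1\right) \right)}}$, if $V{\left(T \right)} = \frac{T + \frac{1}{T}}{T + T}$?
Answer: $\frac{8}{1717} \approx 0.0046593$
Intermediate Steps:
$V{\left(T \right)} = \frac{T + \frac{1}{T}}{2 T}$
$\frac{1}{214 + V{\left(2 \left(-1\right) \right)}} = \frac{1}{214 + \frac{1 + \left(2 \left(-1\right)\right)^{2}}{2 \cdot 4}} = \frac{1}{214 + \frac{1 + \left(-2\right)^{2}}{2 \cdot 4}} = \frac{1}{214 + \frac{1}{2} \cdot \frac{1}{4} \left(1 + 4\right)} = \frac{1}{214 + \frac{1}{2} \cdot \frac{1}{4} \cdot 5} = \frac{1}{214 + \frac{5}{8}} = \frac{1}{\frac{1717}{8}} = \frac{8}{1717}$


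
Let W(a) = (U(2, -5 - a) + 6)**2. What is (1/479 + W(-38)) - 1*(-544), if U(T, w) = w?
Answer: 989136/479 ≈ 2065.0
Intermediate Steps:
W(a) = (1 - a)**2 (W(a) = ((-5 - a) + 6)**2 = (1 - a)**2)
(1/479 + W(-38)) - 1*(-544) = (1/479 + (-1 - 38)**2) - 1*(-544) = (1/479 + (-39)**2) + 544 = (1/479 + 1521) + 544 = 728560/479 + 544 = 989136/479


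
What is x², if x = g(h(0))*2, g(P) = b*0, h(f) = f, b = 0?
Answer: 0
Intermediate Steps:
g(P) = 0 (g(P) = 0*0 = 0)
x = 0 (x = 0*2 = 0)
x² = 0² = 0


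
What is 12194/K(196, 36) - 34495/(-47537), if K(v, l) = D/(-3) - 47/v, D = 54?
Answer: -8730096251/13072675 ≈ -667.81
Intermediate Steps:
K(v, l) = -18 - 47/v (K(v, l) = 54/(-3) - 47/v = 54*(-⅓) - 47/v = -18 - 47/v)
12194/K(196, 36) - 34495/(-47537) = 12194/(-18 - 47/196) - 34495/(-47537) = 12194/(-18 - 47*1/196) - 34495*(-1/47537) = 12194/(-18 - 47/196) + 34495/47537 = 12194/(-3575/196) + 34495/47537 = 12194*(-196/3575) + 34495/47537 = -183848/275 + 34495/47537 = -8730096251/13072675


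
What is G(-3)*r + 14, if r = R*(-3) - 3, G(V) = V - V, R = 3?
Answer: 14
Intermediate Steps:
G(V) = 0
r = -12 (r = 3*(-3) - 3 = -9 - 3 = -12)
G(-3)*r + 14 = 0*(-12) + 14 = 0 + 14 = 14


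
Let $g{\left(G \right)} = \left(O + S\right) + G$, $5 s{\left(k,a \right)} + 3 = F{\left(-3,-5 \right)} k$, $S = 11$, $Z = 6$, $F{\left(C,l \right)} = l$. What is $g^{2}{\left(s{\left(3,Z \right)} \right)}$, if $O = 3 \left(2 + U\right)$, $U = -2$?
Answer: $\frac{1369}{25} \approx 54.76$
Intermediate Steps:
$O = 0$ ($O = 3 \left(2 - 2\right) = 3 \cdot 0 = 0$)
$s{\left(k,a \right)} = - \frac{3}{5} - k$ ($s{\left(k,a \right)} = - \frac{3}{5} + \frac{\left(-5\right) k}{5} = - \frac{3}{5} - k$)
$g{\left(G \right)} = 11 + G$ ($g{\left(G \right)} = \left(0 + 11\right) + G = 11 + G$)
$g^{2}{\left(s{\left(3,Z \right)} \right)} = \left(11 - \frac{18}{5}\right)^{2} = \left(\frac{37}{5}\right)^{2} = \frac{1369}{25}$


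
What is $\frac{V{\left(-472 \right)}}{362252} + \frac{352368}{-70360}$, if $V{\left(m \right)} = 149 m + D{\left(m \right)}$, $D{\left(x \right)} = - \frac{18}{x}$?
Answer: $- \frac{3911531499917}{751897496240} \approx -5.2022$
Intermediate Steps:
$V{\left(m \right)} = - \frac{18}{m} + 149 m$ ($V{\left(m \right)} = 149 m - \frac{18}{m} = - \frac{18}{m} + 149 m$)
$\frac{V{\left(-472 \right)}}{362252} + \frac{352368}{-70360} = \frac{- \frac{18}{-472} + 149 \left(-472\right)}{362252} + \frac{352368}{-70360} = \left(\left(-18\right) \left(- \frac{1}{472}\right) - 70328\right) \frac{1}{362252} + 352368 \left(- \frac{1}{70360}\right) = \left(\frac{9}{236} - 70328\right) \frac{1}{362252} - \frac{44046}{8795} = \left(- \frac{16597399}{236}\right) \frac{1}{362252} - \frac{44046}{8795} = - \frac{16597399}{85491472} - \frac{44046}{8795} = - \frac{3911531499917}{751897496240}$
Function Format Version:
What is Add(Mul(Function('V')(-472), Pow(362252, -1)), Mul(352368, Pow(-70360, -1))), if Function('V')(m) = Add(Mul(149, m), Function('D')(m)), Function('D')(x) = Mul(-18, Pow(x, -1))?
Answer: Rational(-3911531499917, 751897496240) ≈ -5.2022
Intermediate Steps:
Function('V')(m) = Add(Mul(-18, Pow(m, -1)), Mul(149, m)) (Function('V')(m) = Add(Mul(149, m), Mul(-18, Pow(m, -1))) = Add(Mul(-18, Pow(m, -1)), Mul(149, m)))
Add(Mul(Function('V')(-472), Pow(362252, -1)), Mul(352368, Pow(-70360, -1))) = Add(Mul(Add(Mul(-18, Pow(-472, -1)), Mul(149, -472)), Pow(362252, -1)), Mul(352368, Pow(-70360, -1))) = Add(Mul(Add(Mul(-18, Rational(-1, 472)), -70328), Rational(1, 362252)), Mul(352368, Rational(-1, 70360))) = Add(Mul(Add(Rational(9, 236), -70328), Rational(1, 362252)), Rational(-44046, 8795)) = Add(Mul(Rational(-16597399, 236), Rational(1, 362252)), Rational(-44046, 8795)) = Add(Rational(-16597399, 85491472), Rational(-44046, 8795)) = Rational(-3911531499917, 751897496240)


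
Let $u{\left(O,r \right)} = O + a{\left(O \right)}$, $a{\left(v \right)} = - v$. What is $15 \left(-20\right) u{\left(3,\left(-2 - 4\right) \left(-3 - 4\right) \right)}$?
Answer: $0$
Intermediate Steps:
$u{\left(O,r \right)} = 0$ ($u{\left(O,r \right)} = O - O = 0$)
$15 \left(-20\right) u{\left(3,\left(-2 - 4\right) \left(-3 - 4\right) \right)} = 15 \left(-20\right) 0 = \left(-300\right) 0 = 0$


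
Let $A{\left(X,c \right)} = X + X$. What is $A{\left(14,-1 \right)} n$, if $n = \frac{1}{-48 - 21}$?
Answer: $- \frac{28}{69} \approx -0.4058$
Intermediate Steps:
$A{\left(X,c \right)} = 2 X$
$n = - \frac{1}{69}$ ($n = \frac{1}{-69} = - \frac{1}{69} \approx -0.014493$)
$A{\left(14,-1 \right)} n = 2 \cdot 14 \left(- \frac{1}{69}\right) = 28 \left(- \frac{1}{69}\right) = - \frac{28}{69}$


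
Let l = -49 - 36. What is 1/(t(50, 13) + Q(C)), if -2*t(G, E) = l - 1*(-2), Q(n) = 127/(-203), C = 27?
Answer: 406/16595 ≈ 0.024465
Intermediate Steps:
l = -85
Q(n) = -127/203 (Q(n) = 127*(-1/203) = -127/203)
t(G, E) = 83/2 (t(G, E) = -(-85 - 1*(-2))/2 = -(-85 + 2)/2 = -½*(-83) = 83/2)
1/(t(50, 13) + Q(C)) = 1/(83/2 - 127/203) = 1/(16595/406) = 406/16595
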